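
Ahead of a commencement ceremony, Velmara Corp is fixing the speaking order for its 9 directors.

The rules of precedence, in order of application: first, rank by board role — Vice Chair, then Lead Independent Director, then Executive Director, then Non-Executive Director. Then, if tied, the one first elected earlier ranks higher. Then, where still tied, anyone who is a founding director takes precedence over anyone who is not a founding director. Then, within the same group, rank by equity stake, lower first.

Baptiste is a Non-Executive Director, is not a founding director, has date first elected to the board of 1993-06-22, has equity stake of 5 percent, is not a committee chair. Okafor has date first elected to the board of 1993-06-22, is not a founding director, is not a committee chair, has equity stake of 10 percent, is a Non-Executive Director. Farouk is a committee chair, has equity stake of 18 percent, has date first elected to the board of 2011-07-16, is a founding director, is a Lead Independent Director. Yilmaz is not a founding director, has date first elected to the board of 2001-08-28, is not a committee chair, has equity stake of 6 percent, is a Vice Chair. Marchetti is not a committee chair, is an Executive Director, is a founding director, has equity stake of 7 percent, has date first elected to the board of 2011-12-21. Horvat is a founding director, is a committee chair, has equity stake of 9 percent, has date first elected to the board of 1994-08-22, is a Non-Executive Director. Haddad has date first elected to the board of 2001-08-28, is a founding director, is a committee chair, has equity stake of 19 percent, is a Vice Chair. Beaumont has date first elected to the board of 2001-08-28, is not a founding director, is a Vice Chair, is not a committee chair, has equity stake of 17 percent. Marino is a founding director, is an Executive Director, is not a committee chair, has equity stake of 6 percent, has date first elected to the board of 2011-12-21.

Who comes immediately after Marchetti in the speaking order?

Baptiste

By board role: Haddad, Yilmaz and Beaumont (Vice Chair); then Farouk (Lead Independent Director); then Marino and Marchetti (Executive Director); then Baptiste, Okafor and Horvat (Non-Executive Director).
Haddad, Yilmaz and Beaumont all have date first elected to the board 2001-08-28, so the next rule applies.
Among Haddad, Yilmaz and Beaumont, a founding director before not a founding director: Haddad (a founding director) before Yilmaz and Beaumont (not a founding director).
Among Yilmaz and Beaumont, by equity stake (lower first): Yilmaz (6 percent) before Beaumont (17 percent).
Marino and Marchetti both have date first elected to the board 2011-12-21, so the next rule applies.
Marino and Marchetti are each a founding director, so the next rule applies.
Among Marino and Marchetti, by equity stake (lower first): Marino (6 percent) before Marchetti (7 percent).
Among Baptiste, Okafor and Horvat, by date first elected to the board (earlier first): Baptiste and Okafor (1993-06-22) before Horvat (1994-08-22).
Baptiste and Okafor are each not a founding director, so the next rule applies.
Among Baptiste and Okafor, by equity stake (lower first): Baptiste (5 percent) before Okafor (10 percent).
Order: Haddad, Yilmaz, Beaumont, Farouk, Marino, Marchetti, Baptiste, Okafor, Horvat.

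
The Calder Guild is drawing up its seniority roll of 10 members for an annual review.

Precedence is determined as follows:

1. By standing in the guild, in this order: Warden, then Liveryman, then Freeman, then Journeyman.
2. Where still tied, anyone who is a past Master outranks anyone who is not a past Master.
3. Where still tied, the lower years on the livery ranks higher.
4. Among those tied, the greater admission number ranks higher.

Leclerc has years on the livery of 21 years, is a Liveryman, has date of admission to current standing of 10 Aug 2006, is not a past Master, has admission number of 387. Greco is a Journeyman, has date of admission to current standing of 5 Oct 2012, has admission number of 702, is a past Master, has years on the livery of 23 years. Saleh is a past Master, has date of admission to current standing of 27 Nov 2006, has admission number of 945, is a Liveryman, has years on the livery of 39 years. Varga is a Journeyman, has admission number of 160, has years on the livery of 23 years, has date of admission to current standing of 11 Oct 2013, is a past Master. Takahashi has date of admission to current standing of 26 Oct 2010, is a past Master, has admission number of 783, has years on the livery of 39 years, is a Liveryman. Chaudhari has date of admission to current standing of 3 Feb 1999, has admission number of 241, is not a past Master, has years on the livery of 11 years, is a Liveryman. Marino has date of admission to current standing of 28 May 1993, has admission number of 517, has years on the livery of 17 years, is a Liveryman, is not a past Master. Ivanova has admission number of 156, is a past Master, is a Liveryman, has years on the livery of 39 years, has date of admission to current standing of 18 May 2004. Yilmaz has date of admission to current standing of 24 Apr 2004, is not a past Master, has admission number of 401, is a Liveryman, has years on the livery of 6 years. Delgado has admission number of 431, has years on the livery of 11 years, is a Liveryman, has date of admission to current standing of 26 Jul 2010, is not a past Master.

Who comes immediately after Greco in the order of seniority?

By standing in the guild: Saleh, Takahashi, Ivanova, Yilmaz, Delgado, Chaudhari, Marino and Leclerc (Liveryman); then Greco and Varga (Journeyman).
Among Saleh, Takahashi, Ivanova, Yilmaz, Delgado, Chaudhari, Marino and Leclerc, a past Master before not a past Master: Saleh, Takahashi and Ivanova (a past Master) before Yilmaz, Delgado, Chaudhari, Marino and Leclerc (not a past Master).
Saleh, Takahashi and Ivanova all have years on the livery 39 years, so the next rule applies.
Among Saleh, Takahashi and Ivanova, by admission number (higher first): Saleh (945) before Takahashi (783) before Ivanova (156).
Among Yilmaz, Delgado, Chaudhari, Marino and Leclerc, by years on the livery (lower first): Yilmaz (6 years) before Delgado and Chaudhari (11 years) before Marino (17 years) before Leclerc (21 years).
Among Delgado and Chaudhari, by admission number (higher first): Delgado (431) before Chaudhari (241).
Greco and Varga are each a past Master, so the next rule applies.
Greco and Varga both have years on the livery 23 years, so the next rule applies.
Among Greco and Varga, by admission number (higher first): Greco (702) before Varga (160).
Order: Saleh, Takahashi, Ivanova, Yilmaz, Delgado, Chaudhari, Marino, Leclerc, Greco, Varga.

Varga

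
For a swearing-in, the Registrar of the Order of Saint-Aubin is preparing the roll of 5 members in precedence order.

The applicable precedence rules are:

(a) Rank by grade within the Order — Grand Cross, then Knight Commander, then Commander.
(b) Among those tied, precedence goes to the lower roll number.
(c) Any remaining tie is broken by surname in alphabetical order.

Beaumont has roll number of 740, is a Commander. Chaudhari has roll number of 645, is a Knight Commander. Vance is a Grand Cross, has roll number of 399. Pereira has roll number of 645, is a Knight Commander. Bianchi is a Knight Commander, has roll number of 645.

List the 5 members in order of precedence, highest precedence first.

By grade within the Order: Vance (Grand Cross); then Bianchi, Chaudhari and Pereira (Knight Commander); then Beaumont (Commander).
Bianchi, Chaudhari and Pereira all have roll number 645, so the next rule applies.
Among Bianchi, Chaudhari and Pereira, alphabetically by surname: Bianchi before Chaudhari before Pereira.
Full order: Vance, Bianchi, Chaudhari, Pereira, Beaumont.

Vance, Bianchi, Chaudhari, Pereira, Beaumont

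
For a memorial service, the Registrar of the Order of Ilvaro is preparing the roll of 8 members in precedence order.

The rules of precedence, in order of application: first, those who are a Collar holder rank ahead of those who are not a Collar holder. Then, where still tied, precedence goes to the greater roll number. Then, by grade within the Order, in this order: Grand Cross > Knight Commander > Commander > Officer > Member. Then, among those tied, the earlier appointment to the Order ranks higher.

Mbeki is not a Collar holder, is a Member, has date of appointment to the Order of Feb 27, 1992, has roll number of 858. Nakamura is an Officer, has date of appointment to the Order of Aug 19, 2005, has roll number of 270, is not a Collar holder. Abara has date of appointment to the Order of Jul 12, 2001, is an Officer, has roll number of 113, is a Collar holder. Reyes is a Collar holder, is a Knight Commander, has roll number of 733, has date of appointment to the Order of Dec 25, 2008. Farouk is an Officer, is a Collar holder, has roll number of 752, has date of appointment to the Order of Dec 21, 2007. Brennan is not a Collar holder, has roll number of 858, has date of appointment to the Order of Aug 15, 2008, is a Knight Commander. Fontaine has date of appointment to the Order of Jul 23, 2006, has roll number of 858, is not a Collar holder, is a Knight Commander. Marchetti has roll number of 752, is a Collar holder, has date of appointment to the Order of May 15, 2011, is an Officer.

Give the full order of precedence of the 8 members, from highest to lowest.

By the first rule: Farouk, Marchetti, Reyes and Abara (each a Collar holder); then Fontaine, Brennan, Mbeki and Nakamura (each not a Collar holder).
Among Farouk, Marchetti, Reyes and Abara, by roll number (higher first): Farouk and Marchetti (752) before Reyes (733) before Abara (113).
Farouk and Marchetti are each Officer, so the next rule applies.
Among Farouk and Marchetti, by date of appointment to the Order (earlier first): Farouk (Dec 21, 2007) before Marchetti (May 15, 2011).
Among Fontaine, Brennan, Mbeki and Nakamura, by roll number (higher first): Fontaine, Brennan and Mbeki (858) before Nakamura (270).
Among Fontaine, Brennan and Mbeki, by grade within the Order: Fontaine and Brennan (Knight Commander) before Mbeki (Member).
Among Fontaine and Brennan, by date of appointment to the Order (earlier first): Fontaine (Jul 23, 2006) before Brennan (Aug 15, 2008).
Full order: Farouk, Marchetti, Reyes, Abara, Fontaine, Brennan, Mbeki, Nakamura.

Farouk, Marchetti, Reyes, Abara, Fontaine, Brennan, Mbeki, Nakamura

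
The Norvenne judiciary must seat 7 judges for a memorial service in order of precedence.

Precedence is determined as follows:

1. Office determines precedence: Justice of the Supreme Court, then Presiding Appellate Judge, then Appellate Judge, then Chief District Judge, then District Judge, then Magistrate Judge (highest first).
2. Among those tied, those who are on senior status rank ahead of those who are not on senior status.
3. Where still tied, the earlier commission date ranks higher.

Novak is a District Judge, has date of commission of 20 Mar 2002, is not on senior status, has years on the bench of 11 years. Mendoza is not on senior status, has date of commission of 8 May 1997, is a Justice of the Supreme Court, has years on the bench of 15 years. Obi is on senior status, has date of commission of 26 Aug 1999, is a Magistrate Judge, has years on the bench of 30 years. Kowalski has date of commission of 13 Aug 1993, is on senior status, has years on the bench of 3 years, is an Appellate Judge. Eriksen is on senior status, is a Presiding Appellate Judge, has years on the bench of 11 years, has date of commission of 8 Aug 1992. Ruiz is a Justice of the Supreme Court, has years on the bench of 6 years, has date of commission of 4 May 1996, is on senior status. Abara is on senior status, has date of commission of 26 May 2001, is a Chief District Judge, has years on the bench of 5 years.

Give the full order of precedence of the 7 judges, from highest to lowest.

By office: Ruiz and Mendoza (Justice of the Supreme Court); then Eriksen (Presiding Appellate Judge); then Kowalski (Appellate Judge); then Abara (Chief District Judge); then Novak (District Judge); then Obi (Magistrate Judge).
Among Ruiz and Mendoza, on senior status before not on senior status: Ruiz (on senior status) before Mendoza (not on senior status).
Full order: Ruiz, Mendoza, Eriksen, Kowalski, Abara, Novak, Obi.

Ruiz, Mendoza, Eriksen, Kowalski, Abara, Novak, Obi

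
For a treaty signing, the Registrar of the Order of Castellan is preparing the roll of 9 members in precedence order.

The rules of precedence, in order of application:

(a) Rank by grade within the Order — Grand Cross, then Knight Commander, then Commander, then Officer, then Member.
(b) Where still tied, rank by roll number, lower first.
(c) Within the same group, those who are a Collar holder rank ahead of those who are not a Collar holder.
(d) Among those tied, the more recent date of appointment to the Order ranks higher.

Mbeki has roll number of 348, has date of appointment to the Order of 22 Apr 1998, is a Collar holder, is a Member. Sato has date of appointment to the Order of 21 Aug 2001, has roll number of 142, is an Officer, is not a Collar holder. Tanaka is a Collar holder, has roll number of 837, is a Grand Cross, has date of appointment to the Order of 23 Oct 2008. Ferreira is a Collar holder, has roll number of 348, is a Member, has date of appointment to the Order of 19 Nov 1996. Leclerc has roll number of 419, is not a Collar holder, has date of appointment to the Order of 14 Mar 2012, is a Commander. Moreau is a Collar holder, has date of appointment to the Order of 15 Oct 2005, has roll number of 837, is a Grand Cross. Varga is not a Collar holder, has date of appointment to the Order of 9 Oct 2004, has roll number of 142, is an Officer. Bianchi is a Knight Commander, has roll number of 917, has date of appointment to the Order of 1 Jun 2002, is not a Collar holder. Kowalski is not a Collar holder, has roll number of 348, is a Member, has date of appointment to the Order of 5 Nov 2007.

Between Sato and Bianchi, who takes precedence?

Bianchi

By grade within the Order: Tanaka and Moreau (Grand Cross); then Bianchi (Knight Commander); then Leclerc (Commander); then Varga and Sato (Officer); then Mbeki, Ferreira and Kowalski (Member).
Tanaka and Moreau both have roll number 837, so the next rule applies.
Tanaka and Moreau are each a Collar holder, so the next rule applies.
Among Tanaka and Moreau, by date of appointment to the Order (later first): Tanaka (23 Oct 2008) before Moreau (15 Oct 2005).
Varga and Sato both have roll number 142, so the next rule applies.
Varga and Sato are each not a Collar holder, so the next rule applies.
Among Varga and Sato, by date of appointment to the Order (later first): Varga (9 Oct 2004) before Sato (21 Aug 2001).
Mbeki, Ferreira and Kowalski all have roll number 348, so the next rule applies.
Among Mbeki, Ferreira and Kowalski, a Collar holder before not a Collar holder: Mbeki and Ferreira (a Collar holder) before Kowalski (not a Collar holder).
Among Mbeki and Ferreira, by date of appointment to the Order (later first): Mbeki (22 Apr 1998) before Ferreira (19 Nov 1996).
So Bianchi takes precedence.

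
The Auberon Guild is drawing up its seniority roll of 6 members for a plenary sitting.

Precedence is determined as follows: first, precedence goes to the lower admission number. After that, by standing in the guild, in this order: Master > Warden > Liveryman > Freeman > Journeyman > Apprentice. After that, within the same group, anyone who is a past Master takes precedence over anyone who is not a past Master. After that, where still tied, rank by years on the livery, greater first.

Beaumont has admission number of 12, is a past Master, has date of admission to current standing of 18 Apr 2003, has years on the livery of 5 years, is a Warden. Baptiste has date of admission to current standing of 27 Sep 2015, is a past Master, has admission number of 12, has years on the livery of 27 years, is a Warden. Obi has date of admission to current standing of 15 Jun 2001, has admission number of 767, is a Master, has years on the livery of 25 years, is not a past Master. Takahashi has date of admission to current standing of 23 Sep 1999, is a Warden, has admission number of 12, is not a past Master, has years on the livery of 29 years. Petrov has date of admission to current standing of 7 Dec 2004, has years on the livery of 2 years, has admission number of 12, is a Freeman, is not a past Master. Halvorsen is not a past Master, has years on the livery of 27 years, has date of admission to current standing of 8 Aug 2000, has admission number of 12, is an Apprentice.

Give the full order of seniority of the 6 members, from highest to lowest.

By admission number (lower first): Baptiste, Beaumont, Takahashi, Petrov and Halvorsen (each 12); then Obi (767).
Among Baptiste, Beaumont, Takahashi, Petrov and Halvorsen, by standing in the guild: Baptiste, Beaumont and Takahashi (Warden) before Petrov (Freeman) before Halvorsen (Apprentice).
Among Baptiste, Beaumont and Takahashi, a past Master before not a past Master: Baptiste and Beaumont (a past Master) before Takahashi (not a past Master).
Among Baptiste and Beaumont, by years on the livery (higher first): Baptiste (27 years) before Beaumont (5 years).
Full order: Baptiste, Beaumont, Takahashi, Petrov, Halvorsen, Obi.

Baptiste, Beaumont, Takahashi, Petrov, Halvorsen, Obi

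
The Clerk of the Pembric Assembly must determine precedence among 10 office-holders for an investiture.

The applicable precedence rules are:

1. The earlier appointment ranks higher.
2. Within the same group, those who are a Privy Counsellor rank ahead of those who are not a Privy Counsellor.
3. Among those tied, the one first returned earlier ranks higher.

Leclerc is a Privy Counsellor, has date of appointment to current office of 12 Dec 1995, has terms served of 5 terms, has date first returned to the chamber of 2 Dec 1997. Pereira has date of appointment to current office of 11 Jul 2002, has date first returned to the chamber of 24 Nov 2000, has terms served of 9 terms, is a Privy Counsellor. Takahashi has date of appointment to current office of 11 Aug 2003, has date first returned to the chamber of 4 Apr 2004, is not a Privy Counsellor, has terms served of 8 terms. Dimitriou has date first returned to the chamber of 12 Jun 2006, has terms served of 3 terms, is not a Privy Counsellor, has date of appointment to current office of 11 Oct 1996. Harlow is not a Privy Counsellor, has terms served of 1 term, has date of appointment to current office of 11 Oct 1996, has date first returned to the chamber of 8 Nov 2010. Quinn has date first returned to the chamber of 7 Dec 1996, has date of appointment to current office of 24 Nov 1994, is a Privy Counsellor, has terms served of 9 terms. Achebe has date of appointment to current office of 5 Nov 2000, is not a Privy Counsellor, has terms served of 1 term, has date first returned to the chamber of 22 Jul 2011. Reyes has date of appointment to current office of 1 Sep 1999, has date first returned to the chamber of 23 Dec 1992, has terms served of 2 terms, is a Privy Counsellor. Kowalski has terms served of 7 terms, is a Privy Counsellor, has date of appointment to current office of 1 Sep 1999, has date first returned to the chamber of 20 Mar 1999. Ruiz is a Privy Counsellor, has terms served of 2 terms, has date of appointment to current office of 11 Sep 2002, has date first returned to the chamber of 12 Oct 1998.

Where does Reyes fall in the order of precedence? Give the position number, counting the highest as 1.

5

By date of appointment to current office (earlier first): Quinn (24 Nov 1994); then Leclerc (12 Dec 1995); then Dimitriou and Harlow (both 11 Oct 1996); then Reyes and Kowalski (both 1 Sep 1999); then Achebe (5 Nov 2000); then Pereira (11 Jul 2002); then Ruiz (11 Sep 2002); then Takahashi (11 Aug 2003).
Dimitriou and Harlow are each not a Privy Counsellor, so the next rule applies.
Among Dimitriou and Harlow, by date first returned to the chamber (earlier first): Dimitriou (12 Jun 2006) before Harlow (8 Nov 2010).
Reyes and Kowalski are each a Privy Counsellor, so the next rule applies.
Among Reyes and Kowalski, by date first returned to the chamber (earlier first): Reyes (23 Dec 1992) before Kowalski (20 Mar 1999).
Order: Quinn, Leclerc, Dimitriou, Harlow, Reyes, Kowalski, Achebe, Pereira, Ruiz, Takahashi. So position 5.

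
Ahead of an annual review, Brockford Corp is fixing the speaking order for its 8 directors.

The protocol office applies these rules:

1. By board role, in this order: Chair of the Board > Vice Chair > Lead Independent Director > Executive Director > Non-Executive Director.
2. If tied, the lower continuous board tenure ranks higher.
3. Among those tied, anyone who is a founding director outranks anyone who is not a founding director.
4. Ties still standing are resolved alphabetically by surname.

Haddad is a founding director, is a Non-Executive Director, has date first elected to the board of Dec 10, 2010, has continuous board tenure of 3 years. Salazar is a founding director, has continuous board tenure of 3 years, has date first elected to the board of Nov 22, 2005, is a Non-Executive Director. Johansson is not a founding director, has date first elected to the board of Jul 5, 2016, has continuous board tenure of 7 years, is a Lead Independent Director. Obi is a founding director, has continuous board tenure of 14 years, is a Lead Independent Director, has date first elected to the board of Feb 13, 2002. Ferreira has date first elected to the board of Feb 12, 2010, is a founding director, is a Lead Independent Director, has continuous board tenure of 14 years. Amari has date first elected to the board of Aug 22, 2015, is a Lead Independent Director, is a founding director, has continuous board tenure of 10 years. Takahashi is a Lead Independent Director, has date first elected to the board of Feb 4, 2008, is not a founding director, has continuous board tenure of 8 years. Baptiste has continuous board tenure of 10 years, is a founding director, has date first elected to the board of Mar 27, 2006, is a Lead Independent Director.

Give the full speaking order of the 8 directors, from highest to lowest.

By board role: Johansson, Takahashi, Amari, Baptiste, Ferreira and Obi (Lead Independent Director); then Haddad and Salazar (Non-Executive Director).
Among Johansson, Takahashi, Amari, Baptiste, Ferreira and Obi, by continuous board tenure (lower first): Johansson (7 years) before Takahashi (8 years) before Amari and Baptiste (10 years) before Ferreira and Obi (14 years).
Amari and Baptiste are each a founding director, so the next rule applies.
Among Amari and Baptiste, alphabetically by surname: Amari before Baptiste.
Ferreira and Obi are each a founding director, so the next rule applies.
Among Ferreira and Obi, alphabetically by surname: Ferreira before Obi.
Haddad and Salazar both have continuous board tenure 3 years, so the next rule applies.
Haddad and Salazar are each a founding director, so the next rule applies.
Among Haddad and Salazar, alphabetically by surname: Haddad before Salazar.
Full order: Johansson, Takahashi, Amari, Baptiste, Ferreira, Obi, Haddad, Salazar.

Johansson, Takahashi, Amari, Baptiste, Ferreira, Obi, Haddad, Salazar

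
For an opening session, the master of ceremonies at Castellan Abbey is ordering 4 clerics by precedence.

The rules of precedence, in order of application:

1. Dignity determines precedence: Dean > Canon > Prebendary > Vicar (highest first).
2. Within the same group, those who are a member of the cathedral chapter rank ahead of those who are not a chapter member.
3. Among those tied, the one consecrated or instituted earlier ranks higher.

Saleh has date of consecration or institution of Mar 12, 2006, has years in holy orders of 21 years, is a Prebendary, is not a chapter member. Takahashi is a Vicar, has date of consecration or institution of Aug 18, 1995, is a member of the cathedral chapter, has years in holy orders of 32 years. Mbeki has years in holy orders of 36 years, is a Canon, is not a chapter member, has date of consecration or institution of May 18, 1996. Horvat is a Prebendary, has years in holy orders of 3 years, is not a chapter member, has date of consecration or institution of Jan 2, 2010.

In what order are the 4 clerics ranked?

By dignity: Mbeki (Canon); then Saleh and Horvat (Prebendary); then Takahashi (Vicar).
Saleh and Horvat are each not a chapter member, so the next rule applies.
Among Saleh and Horvat, by date of consecration or institution (earlier first): Saleh (Mar 12, 2006) before Horvat (Jan 2, 2010).
Full order: Mbeki, Saleh, Horvat, Takahashi.

Mbeki, Saleh, Horvat, Takahashi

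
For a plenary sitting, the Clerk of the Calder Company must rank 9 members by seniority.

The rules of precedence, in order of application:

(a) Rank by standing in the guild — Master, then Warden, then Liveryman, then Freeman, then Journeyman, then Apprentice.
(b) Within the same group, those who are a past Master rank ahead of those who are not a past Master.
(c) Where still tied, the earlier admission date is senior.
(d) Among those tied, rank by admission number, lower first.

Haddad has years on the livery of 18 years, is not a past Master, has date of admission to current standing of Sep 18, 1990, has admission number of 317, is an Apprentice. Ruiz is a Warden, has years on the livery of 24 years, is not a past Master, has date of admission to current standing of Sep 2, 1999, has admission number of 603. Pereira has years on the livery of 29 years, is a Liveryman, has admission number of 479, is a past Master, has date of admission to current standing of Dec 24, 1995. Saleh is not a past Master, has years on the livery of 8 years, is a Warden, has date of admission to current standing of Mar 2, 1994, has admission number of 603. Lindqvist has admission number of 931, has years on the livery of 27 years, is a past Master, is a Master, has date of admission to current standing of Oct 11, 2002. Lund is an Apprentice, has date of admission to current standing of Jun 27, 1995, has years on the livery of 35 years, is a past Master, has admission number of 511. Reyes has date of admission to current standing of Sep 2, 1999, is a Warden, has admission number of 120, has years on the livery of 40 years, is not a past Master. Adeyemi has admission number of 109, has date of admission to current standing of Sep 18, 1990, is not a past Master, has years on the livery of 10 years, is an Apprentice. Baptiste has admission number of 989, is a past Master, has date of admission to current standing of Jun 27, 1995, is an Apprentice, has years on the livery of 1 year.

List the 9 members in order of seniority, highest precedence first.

Lindqvist, Saleh, Reyes, Ruiz, Pereira, Lund, Baptiste, Adeyemi, Haddad

By standing in the guild: Lindqvist (Master); then Saleh, Reyes and Ruiz (Warden); then Pereira (Liveryman); then Lund, Baptiste, Adeyemi and Haddad (Apprentice).
Saleh, Reyes and Ruiz are each not a past Master, so the next rule applies.
Among Saleh, Reyes and Ruiz, by date of admission to current standing (earlier first): Saleh (Mar 2, 1994) before Reyes and Ruiz (Sep 2, 1999).
Among Reyes and Ruiz, by admission number (lower first): Reyes (120) before Ruiz (603).
Among Lund, Baptiste, Adeyemi and Haddad, a past Master before not a past Master: Lund and Baptiste (a past Master) before Adeyemi and Haddad (not a past Master).
Lund and Baptiste both have date of admission to current standing Jun 27, 1995, so the next rule applies.
Among Lund and Baptiste, by admission number (lower first): Lund (511) before Baptiste (989).
Adeyemi and Haddad both have date of admission to current standing Sep 18, 1990, so the next rule applies.
Among Adeyemi and Haddad, by admission number (lower first): Adeyemi (109) before Haddad (317).
Full order: Lindqvist, Saleh, Reyes, Ruiz, Pereira, Lund, Baptiste, Adeyemi, Haddad.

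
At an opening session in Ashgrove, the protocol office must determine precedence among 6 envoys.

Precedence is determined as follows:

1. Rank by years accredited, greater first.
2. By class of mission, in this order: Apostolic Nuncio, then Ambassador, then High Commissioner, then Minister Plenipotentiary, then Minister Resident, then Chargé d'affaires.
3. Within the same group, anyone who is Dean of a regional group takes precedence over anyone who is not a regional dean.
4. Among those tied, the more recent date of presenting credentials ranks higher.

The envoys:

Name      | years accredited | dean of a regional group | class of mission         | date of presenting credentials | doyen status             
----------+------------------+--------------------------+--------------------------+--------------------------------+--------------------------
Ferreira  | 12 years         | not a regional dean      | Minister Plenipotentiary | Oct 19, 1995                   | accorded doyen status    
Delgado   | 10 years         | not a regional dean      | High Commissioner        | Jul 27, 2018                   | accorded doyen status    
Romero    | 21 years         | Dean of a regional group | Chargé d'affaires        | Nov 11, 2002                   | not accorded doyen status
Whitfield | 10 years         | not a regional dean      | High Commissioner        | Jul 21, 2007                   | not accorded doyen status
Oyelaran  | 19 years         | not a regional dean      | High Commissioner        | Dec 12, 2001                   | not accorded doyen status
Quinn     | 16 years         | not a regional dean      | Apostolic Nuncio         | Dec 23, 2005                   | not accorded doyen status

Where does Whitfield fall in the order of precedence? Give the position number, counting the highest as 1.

6

By years accredited (higher first): Romero (21 years); then Oyelaran (19 years); then Quinn (16 years); then Ferreira (12 years); then Delgado and Whitfield (both 10 years).
Delgado and Whitfield are each High Commissioner, so the next rule applies.
Delgado and Whitfield are each not a regional dean, so the next rule applies.
Among Delgado and Whitfield, by date of presenting credentials (later first): Delgado (Jul 27, 2018) before Whitfield (Jul 21, 2007).
Order: Romero, Oyelaran, Quinn, Ferreira, Delgado, Whitfield. So position 6.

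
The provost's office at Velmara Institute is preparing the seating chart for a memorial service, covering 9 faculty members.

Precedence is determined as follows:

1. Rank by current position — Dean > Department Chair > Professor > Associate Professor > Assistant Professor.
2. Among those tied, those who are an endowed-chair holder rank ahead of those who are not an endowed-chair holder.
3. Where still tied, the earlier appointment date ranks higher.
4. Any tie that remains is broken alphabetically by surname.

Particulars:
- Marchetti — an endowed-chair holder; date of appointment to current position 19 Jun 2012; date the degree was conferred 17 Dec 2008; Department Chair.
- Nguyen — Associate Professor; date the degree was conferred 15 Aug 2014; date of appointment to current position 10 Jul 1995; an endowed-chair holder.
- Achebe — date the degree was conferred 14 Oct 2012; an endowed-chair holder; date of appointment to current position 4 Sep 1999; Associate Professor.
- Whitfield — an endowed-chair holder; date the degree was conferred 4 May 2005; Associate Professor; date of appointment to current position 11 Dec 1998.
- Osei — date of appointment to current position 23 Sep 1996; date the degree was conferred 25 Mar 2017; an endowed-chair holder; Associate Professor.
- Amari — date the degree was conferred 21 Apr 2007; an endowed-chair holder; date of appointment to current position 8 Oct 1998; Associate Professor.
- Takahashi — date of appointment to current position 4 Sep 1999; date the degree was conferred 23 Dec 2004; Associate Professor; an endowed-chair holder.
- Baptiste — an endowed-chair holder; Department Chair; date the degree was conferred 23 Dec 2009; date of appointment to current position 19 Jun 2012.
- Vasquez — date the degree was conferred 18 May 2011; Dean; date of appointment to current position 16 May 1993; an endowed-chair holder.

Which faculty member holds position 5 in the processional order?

By current position: Vasquez (Dean); then Baptiste and Marchetti (Department Chair); then Nguyen, Osei, Amari, Whitfield, Achebe and Takahashi (Associate Professor).
Baptiste and Marchetti are each an endowed-chair holder, so the next rule applies.
Baptiste and Marchetti both have date of appointment to current position 19 Jun 2012, so the next rule applies.
Among Baptiste and Marchetti, alphabetically by surname: Baptiste before Marchetti.
Nguyen, Osei, Amari, Whitfield, Achebe and Takahashi are each an endowed-chair holder, so the next rule applies.
Among Nguyen, Osei, Amari, Whitfield, Achebe and Takahashi, by date of appointment to current position (earlier first): Nguyen (10 Jul 1995) before Osei (23 Sep 1996) before Amari (8 Oct 1998) before Whitfield (11 Dec 1998) before Achebe and Takahashi (4 Sep 1999).
Among Achebe and Takahashi, alphabetically by surname: Achebe before Takahashi.
Order: Vasquez, Baptiste, Marchetti, Nguyen, Osei, Amari, Whitfield, Achebe, Takahashi.

Osei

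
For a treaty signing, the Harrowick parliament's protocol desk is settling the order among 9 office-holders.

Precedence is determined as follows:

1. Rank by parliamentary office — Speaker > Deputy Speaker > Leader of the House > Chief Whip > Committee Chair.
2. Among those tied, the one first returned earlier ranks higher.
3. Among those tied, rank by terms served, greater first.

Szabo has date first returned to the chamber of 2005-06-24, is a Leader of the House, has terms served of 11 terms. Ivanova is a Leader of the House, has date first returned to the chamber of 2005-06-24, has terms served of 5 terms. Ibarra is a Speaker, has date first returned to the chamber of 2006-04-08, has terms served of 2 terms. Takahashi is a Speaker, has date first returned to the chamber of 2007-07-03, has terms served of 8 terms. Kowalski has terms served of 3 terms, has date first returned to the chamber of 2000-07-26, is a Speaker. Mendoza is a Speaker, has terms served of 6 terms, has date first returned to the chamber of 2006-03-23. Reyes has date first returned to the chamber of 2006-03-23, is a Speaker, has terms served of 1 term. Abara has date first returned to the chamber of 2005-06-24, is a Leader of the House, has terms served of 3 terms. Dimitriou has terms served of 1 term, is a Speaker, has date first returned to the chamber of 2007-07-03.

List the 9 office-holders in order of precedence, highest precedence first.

Kowalski, Mendoza, Reyes, Ibarra, Takahashi, Dimitriou, Szabo, Ivanova, Abara

By parliamentary office: Kowalski, Mendoza, Reyes, Ibarra, Takahashi and Dimitriou (Speaker); then Szabo, Ivanova and Abara (Leader of the House).
Among Kowalski, Mendoza, Reyes, Ibarra, Takahashi and Dimitriou, by date first returned to the chamber (earlier first): Kowalski (2000-07-26) before Mendoza and Reyes (2006-03-23) before Ibarra (2006-04-08) before Takahashi and Dimitriou (2007-07-03).
Among Mendoza and Reyes, by terms served (higher first): Mendoza (6 terms) before Reyes (1 term).
Among Takahashi and Dimitriou, by terms served (higher first): Takahashi (8 terms) before Dimitriou (1 term).
Szabo, Ivanova and Abara all have date first returned to the chamber 2005-06-24, so the next rule applies.
Among Szabo, Ivanova and Abara, by terms served (higher first): Szabo (11 terms) before Ivanova (5 terms) before Abara (3 terms).
Full order: Kowalski, Mendoza, Reyes, Ibarra, Takahashi, Dimitriou, Szabo, Ivanova, Abara.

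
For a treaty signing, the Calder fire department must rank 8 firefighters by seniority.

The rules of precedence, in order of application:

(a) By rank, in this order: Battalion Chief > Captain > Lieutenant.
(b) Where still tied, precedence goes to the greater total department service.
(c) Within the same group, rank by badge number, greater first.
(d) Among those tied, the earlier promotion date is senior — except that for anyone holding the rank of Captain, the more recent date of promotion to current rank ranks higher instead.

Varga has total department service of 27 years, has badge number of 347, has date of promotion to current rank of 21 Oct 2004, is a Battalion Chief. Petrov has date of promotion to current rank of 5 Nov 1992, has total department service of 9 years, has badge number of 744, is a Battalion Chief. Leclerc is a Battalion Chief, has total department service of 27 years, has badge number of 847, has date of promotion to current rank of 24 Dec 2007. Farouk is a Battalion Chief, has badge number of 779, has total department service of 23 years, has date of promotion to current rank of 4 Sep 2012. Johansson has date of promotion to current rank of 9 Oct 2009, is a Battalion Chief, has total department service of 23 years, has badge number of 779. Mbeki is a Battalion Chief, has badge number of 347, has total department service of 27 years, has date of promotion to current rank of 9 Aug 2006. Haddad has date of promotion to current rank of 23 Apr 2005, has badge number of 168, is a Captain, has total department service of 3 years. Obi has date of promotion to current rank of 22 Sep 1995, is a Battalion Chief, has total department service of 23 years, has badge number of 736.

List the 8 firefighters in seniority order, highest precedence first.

By rank: Leclerc, Varga, Mbeki, Johansson, Farouk, Obi and Petrov (Battalion Chief); then Haddad (Captain).
Among Leclerc, Varga, Mbeki, Johansson, Farouk, Obi and Petrov, by total department service (higher first): Leclerc, Varga and Mbeki (27 years) before Johansson, Farouk and Obi (23 years) before Petrov (9 years).
Among Leclerc, Varga and Mbeki, by badge number (higher first): Leclerc (847) before Varga and Mbeki (347).
Among Varga and Mbeki, by date of promotion to current rank (earlier first): Varga (21 Oct 2004) before Mbeki (9 Aug 2006).
Among Johansson, Farouk and Obi, by badge number (higher first): Johansson and Farouk (779) before Obi (736).
Among Johansson and Farouk, by date of promotion to current rank (earlier first): Johansson (9 Oct 2009) before Farouk (4 Sep 2012).
Full order: Leclerc, Varga, Mbeki, Johansson, Farouk, Obi, Petrov, Haddad.

Leclerc, Varga, Mbeki, Johansson, Farouk, Obi, Petrov, Haddad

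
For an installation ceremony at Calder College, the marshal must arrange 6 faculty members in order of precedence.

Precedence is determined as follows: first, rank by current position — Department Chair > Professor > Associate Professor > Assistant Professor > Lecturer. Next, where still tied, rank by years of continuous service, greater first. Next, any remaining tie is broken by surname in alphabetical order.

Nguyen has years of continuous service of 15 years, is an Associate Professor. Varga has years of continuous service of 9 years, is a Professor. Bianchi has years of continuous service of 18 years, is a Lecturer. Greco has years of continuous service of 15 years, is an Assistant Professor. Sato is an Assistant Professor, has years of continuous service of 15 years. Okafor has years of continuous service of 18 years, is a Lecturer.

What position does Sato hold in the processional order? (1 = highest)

By current position: Varga (Professor); then Nguyen (Associate Professor); then Greco and Sato (Assistant Professor); then Bianchi and Okafor (Lecturer).
Greco and Sato both have years of continuous service 15 years, so the next rule applies.
Among Greco and Sato, alphabetically by surname: Greco before Sato.
Bianchi and Okafor both have years of continuous service 18 years, so the next rule applies.
Among Bianchi and Okafor, alphabetically by surname: Bianchi before Okafor.
Order: Varga, Nguyen, Greco, Sato, Bianchi, Okafor. So position 4.

4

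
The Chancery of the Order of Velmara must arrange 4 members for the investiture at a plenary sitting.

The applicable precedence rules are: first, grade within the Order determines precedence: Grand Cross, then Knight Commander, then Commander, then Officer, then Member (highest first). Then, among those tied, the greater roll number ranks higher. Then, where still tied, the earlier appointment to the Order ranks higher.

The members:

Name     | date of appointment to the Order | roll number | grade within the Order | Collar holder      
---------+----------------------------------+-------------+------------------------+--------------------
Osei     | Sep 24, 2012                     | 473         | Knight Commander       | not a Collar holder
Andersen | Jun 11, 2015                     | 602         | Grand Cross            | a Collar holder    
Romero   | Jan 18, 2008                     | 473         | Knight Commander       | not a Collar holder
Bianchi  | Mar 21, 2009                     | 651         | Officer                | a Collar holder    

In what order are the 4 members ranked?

Andersen, Romero, Osei, Bianchi

By grade within the Order: Andersen (Grand Cross); then Romero and Osei (Knight Commander); then Bianchi (Officer).
Romero and Osei both have roll number 473, so the next rule applies.
Among Romero and Osei, by date of appointment to the Order (earlier first): Romero (Jan 18, 2008) before Osei (Sep 24, 2012).
Full order: Andersen, Romero, Osei, Bianchi.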